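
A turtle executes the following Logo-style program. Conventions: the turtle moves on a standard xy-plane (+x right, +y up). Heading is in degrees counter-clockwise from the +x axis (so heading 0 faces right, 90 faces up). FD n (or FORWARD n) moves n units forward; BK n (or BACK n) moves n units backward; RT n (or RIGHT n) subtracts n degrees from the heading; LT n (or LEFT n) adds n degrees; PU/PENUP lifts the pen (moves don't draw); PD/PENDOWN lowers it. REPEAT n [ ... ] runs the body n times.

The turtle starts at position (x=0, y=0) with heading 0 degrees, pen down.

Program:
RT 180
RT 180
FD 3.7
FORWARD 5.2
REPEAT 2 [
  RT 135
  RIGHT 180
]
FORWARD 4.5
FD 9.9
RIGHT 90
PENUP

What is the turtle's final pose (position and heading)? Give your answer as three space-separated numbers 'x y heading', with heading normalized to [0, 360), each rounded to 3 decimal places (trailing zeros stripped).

Executing turtle program step by step:
Start: pos=(0,0), heading=0, pen down
RT 180: heading 0 -> 180
RT 180: heading 180 -> 0
FD 3.7: (0,0) -> (3.7,0) [heading=0, draw]
FD 5.2: (3.7,0) -> (8.9,0) [heading=0, draw]
REPEAT 2 [
  -- iteration 1/2 --
  RT 135: heading 0 -> 225
  RT 180: heading 225 -> 45
  -- iteration 2/2 --
  RT 135: heading 45 -> 270
  RT 180: heading 270 -> 90
]
FD 4.5: (8.9,0) -> (8.9,4.5) [heading=90, draw]
FD 9.9: (8.9,4.5) -> (8.9,14.4) [heading=90, draw]
RT 90: heading 90 -> 0
PU: pen up
Final: pos=(8.9,14.4), heading=0, 4 segment(s) drawn

Answer: 8.9 14.4 0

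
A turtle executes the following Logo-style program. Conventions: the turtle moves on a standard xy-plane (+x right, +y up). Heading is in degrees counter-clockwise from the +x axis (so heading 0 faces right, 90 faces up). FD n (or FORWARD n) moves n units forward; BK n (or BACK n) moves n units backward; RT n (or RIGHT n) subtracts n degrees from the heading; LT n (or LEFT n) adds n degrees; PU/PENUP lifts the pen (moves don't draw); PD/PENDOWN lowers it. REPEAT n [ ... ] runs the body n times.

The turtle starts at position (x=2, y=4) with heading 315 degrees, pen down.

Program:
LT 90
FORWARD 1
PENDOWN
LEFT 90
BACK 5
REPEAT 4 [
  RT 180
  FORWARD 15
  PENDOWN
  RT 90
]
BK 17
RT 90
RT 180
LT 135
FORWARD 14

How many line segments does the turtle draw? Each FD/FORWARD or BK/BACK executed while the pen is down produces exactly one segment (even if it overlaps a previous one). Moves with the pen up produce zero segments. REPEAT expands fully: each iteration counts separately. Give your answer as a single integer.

Executing turtle program step by step:
Start: pos=(2,4), heading=315, pen down
LT 90: heading 315 -> 45
FD 1: (2,4) -> (2.707,4.707) [heading=45, draw]
PD: pen down
LT 90: heading 45 -> 135
BK 5: (2.707,4.707) -> (6.243,1.172) [heading=135, draw]
REPEAT 4 [
  -- iteration 1/4 --
  RT 180: heading 135 -> 315
  FD 15: (6.243,1.172) -> (16.849,-9.435) [heading=315, draw]
  PD: pen down
  RT 90: heading 315 -> 225
  -- iteration 2/4 --
  RT 180: heading 225 -> 45
  FD 15: (16.849,-9.435) -> (27.456,1.172) [heading=45, draw]
  PD: pen down
  RT 90: heading 45 -> 315
  -- iteration 3/4 --
  RT 180: heading 315 -> 135
  FD 15: (27.456,1.172) -> (16.849,11.778) [heading=135, draw]
  PD: pen down
  RT 90: heading 135 -> 45
  -- iteration 4/4 --
  RT 180: heading 45 -> 225
  FD 15: (16.849,11.778) -> (6.243,1.172) [heading=225, draw]
  PD: pen down
  RT 90: heading 225 -> 135
]
BK 17: (6.243,1.172) -> (18.263,-10.849) [heading=135, draw]
RT 90: heading 135 -> 45
RT 180: heading 45 -> 225
LT 135: heading 225 -> 0
FD 14: (18.263,-10.849) -> (32.263,-10.849) [heading=0, draw]
Final: pos=(32.263,-10.849), heading=0, 8 segment(s) drawn
Segments drawn: 8

Answer: 8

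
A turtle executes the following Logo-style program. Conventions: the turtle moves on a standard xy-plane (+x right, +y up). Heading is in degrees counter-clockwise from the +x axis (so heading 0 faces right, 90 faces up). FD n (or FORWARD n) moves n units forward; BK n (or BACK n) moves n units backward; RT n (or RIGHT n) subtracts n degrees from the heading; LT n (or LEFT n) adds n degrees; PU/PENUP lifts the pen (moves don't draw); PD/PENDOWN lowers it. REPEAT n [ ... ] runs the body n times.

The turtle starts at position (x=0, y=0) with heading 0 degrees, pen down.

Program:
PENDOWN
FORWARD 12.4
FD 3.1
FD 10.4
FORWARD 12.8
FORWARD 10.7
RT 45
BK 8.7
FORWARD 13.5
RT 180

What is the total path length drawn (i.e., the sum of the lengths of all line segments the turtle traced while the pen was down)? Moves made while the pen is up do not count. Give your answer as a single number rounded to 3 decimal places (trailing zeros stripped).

Answer: 71.6

Derivation:
Executing turtle program step by step:
Start: pos=(0,0), heading=0, pen down
PD: pen down
FD 12.4: (0,0) -> (12.4,0) [heading=0, draw]
FD 3.1: (12.4,0) -> (15.5,0) [heading=0, draw]
FD 10.4: (15.5,0) -> (25.9,0) [heading=0, draw]
FD 12.8: (25.9,0) -> (38.7,0) [heading=0, draw]
FD 10.7: (38.7,0) -> (49.4,0) [heading=0, draw]
RT 45: heading 0 -> 315
BK 8.7: (49.4,0) -> (43.248,6.152) [heading=315, draw]
FD 13.5: (43.248,6.152) -> (52.794,-3.394) [heading=315, draw]
RT 180: heading 315 -> 135
Final: pos=(52.794,-3.394), heading=135, 7 segment(s) drawn

Segment lengths:
  seg 1: (0,0) -> (12.4,0), length = 12.4
  seg 2: (12.4,0) -> (15.5,0), length = 3.1
  seg 3: (15.5,0) -> (25.9,0), length = 10.4
  seg 4: (25.9,0) -> (38.7,0), length = 12.8
  seg 5: (38.7,0) -> (49.4,0), length = 10.7
  seg 6: (49.4,0) -> (43.248,6.152), length = 8.7
  seg 7: (43.248,6.152) -> (52.794,-3.394), length = 13.5
Total = 71.6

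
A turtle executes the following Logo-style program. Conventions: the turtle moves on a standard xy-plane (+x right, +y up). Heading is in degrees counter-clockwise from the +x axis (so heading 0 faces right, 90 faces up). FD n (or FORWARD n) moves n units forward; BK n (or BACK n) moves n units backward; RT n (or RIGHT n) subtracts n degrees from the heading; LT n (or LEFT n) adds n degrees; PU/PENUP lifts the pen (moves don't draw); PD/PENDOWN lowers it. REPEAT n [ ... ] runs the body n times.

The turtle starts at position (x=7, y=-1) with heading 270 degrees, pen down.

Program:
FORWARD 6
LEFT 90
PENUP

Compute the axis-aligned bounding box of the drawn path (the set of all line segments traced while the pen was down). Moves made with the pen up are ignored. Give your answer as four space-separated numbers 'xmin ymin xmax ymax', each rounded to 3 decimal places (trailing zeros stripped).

Answer: 7 -7 7 -1

Derivation:
Executing turtle program step by step:
Start: pos=(7,-1), heading=270, pen down
FD 6: (7,-1) -> (7,-7) [heading=270, draw]
LT 90: heading 270 -> 0
PU: pen up
Final: pos=(7,-7), heading=0, 1 segment(s) drawn

Segment endpoints: x in {7, 7}, y in {-7, -1}
xmin=7, ymin=-7, xmax=7, ymax=-1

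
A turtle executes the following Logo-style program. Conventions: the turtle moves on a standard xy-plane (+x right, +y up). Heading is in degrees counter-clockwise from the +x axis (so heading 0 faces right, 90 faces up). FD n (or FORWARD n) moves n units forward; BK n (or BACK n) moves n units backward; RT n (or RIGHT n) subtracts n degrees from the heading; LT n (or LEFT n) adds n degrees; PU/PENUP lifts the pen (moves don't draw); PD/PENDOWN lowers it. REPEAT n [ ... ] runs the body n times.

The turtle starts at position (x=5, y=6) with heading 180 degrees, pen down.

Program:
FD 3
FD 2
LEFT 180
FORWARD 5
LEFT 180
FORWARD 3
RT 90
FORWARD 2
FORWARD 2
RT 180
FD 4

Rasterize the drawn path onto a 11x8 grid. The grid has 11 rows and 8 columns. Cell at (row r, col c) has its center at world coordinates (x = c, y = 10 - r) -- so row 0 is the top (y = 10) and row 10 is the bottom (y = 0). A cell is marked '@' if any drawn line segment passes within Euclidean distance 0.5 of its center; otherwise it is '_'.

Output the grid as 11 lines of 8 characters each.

Segment 0: (5,6) -> (2,6)
Segment 1: (2,6) -> (0,6)
Segment 2: (0,6) -> (5,6)
Segment 3: (5,6) -> (2,6)
Segment 4: (2,6) -> (2,8)
Segment 5: (2,8) -> (2,10)
Segment 6: (2,10) -> (2,6)

Answer: __@_____
__@_____
__@_____
__@_____
@@@@@@__
________
________
________
________
________
________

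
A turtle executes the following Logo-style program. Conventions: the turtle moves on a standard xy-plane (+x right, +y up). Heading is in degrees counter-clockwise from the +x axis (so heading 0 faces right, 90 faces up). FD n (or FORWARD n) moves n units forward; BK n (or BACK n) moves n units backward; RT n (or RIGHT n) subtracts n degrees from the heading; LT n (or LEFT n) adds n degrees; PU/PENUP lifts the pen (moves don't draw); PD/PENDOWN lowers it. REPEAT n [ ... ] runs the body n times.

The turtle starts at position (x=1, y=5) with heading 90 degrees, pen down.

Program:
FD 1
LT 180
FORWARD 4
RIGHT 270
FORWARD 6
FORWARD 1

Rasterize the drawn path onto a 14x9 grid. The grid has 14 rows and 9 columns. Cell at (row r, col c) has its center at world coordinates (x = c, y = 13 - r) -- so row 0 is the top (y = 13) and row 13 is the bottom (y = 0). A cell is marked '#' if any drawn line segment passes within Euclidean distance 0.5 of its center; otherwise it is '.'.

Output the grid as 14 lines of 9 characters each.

Segment 0: (1,5) -> (1,6)
Segment 1: (1,6) -> (1,2)
Segment 2: (1,2) -> (7,2)
Segment 3: (7,2) -> (8,2)

Answer: .........
.........
.........
.........
.........
.........
.........
.#.......
.#.......
.#.......
.#.......
.########
.........
.........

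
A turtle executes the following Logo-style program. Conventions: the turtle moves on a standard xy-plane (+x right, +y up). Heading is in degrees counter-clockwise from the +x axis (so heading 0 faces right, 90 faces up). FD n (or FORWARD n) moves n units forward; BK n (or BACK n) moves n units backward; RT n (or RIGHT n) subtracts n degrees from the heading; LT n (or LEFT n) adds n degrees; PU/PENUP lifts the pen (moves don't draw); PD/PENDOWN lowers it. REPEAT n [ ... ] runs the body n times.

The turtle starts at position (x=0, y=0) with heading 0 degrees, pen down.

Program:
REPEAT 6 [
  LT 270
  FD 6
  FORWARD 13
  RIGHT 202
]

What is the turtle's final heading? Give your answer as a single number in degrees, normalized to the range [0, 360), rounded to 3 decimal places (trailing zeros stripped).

Executing turtle program step by step:
Start: pos=(0,0), heading=0, pen down
REPEAT 6 [
  -- iteration 1/6 --
  LT 270: heading 0 -> 270
  FD 6: (0,0) -> (0,-6) [heading=270, draw]
  FD 13: (0,-6) -> (0,-19) [heading=270, draw]
  RT 202: heading 270 -> 68
  -- iteration 2/6 --
  LT 270: heading 68 -> 338
  FD 6: (0,-19) -> (5.563,-21.248) [heading=338, draw]
  FD 13: (5.563,-21.248) -> (17.616,-26.118) [heading=338, draw]
  RT 202: heading 338 -> 136
  -- iteration 3/6 --
  LT 270: heading 136 -> 46
  FD 6: (17.616,-26.118) -> (21.784,-21.801) [heading=46, draw]
  FD 13: (21.784,-21.801) -> (30.815,-12.45) [heading=46, draw]
  RT 202: heading 46 -> 204
  -- iteration 4/6 --
  LT 270: heading 204 -> 114
  FD 6: (30.815,-12.45) -> (28.375,-6.969) [heading=114, draw]
  FD 13: (28.375,-6.969) -> (23.087,4.907) [heading=114, draw]
  RT 202: heading 114 -> 272
  -- iteration 5/6 --
  LT 270: heading 272 -> 182
  FD 6: (23.087,4.907) -> (17.091,4.698) [heading=182, draw]
  FD 13: (17.091,4.698) -> (4.099,4.244) [heading=182, draw]
  RT 202: heading 182 -> 340
  -- iteration 6/6 --
  LT 270: heading 340 -> 250
  FD 6: (4.099,4.244) -> (2.046,-1.394) [heading=250, draw]
  FD 13: (2.046,-1.394) -> (-2.4,-13.61) [heading=250, draw]
  RT 202: heading 250 -> 48
]
Final: pos=(-2.4,-13.61), heading=48, 12 segment(s) drawn

Answer: 48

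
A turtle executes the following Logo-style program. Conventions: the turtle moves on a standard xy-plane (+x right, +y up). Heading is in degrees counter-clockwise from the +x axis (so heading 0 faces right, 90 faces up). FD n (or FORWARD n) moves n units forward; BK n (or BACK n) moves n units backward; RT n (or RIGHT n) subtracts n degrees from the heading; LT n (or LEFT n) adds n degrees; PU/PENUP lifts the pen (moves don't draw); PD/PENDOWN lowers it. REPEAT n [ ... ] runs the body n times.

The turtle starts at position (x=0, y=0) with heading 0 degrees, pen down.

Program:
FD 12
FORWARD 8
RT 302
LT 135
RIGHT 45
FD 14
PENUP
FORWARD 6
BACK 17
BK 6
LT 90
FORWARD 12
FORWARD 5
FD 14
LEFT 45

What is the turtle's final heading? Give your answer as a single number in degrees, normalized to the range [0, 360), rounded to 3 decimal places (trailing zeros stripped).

Executing turtle program step by step:
Start: pos=(0,0), heading=0, pen down
FD 12: (0,0) -> (12,0) [heading=0, draw]
FD 8: (12,0) -> (20,0) [heading=0, draw]
RT 302: heading 0 -> 58
LT 135: heading 58 -> 193
RT 45: heading 193 -> 148
FD 14: (20,0) -> (8.127,7.419) [heading=148, draw]
PU: pen up
FD 6: (8.127,7.419) -> (3.039,10.598) [heading=148, move]
BK 17: (3.039,10.598) -> (17.456,1.59) [heading=148, move]
BK 6: (17.456,1.59) -> (22.544,-1.59) [heading=148, move]
LT 90: heading 148 -> 238
FD 12: (22.544,-1.59) -> (16.185,-11.766) [heading=238, move]
FD 5: (16.185,-11.766) -> (13.536,-16.007) [heading=238, move]
FD 14: (13.536,-16.007) -> (6.117,-27.879) [heading=238, move]
LT 45: heading 238 -> 283
Final: pos=(6.117,-27.879), heading=283, 3 segment(s) drawn

Answer: 283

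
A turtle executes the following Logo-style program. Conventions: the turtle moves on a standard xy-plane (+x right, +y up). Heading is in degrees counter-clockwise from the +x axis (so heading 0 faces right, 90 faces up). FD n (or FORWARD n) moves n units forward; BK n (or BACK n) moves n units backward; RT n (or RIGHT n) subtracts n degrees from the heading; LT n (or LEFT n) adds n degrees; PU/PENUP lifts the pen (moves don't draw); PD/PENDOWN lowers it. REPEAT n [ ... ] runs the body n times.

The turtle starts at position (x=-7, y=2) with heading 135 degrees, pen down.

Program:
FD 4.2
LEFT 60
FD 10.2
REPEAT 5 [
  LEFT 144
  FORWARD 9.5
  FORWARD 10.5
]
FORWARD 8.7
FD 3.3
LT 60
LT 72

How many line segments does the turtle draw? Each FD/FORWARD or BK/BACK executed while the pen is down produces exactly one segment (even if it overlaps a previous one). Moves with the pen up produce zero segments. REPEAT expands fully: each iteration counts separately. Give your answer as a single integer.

Answer: 14

Derivation:
Executing turtle program step by step:
Start: pos=(-7,2), heading=135, pen down
FD 4.2: (-7,2) -> (-9.97,4.97) [heading=135, draw]
LT 60: heading 135 -> 195
FD 10.2: (-9.97,4.97) -> (-19.822,2.33) [heading=195, draw]
REPEAT 5 [
  -- iteration 1/5 --
  LT 144: heading 195 -> 339
  FD 9.5: (-19.822,2.33) -> (-10.953,-1.075) [heading=339, draw]
  FD 10.5: (-10.953,-1.075) -> (-1.151,-4.837) [heading=339, draw]
  -- iteration 2/5 --
  LT 144: heading 339 -> 123
  FD 9.5: (-1.151,-4.837) -> (-6.325,3.13) [heading=123, draw]
  FD 10.5: (-6.325,3.13) -> (-12.043,11.936) [heading=123, draw]
  -- iteration 3/5 --
  LT 144: heading 123 -> 267
  FD 9.5: (-12.043,11.936) -> (-12.541,2.449) [heading=267, draw]
  FD 10.5: (-12.541,2.449) -> (-13.09,-8.037) [heading=267, draw]
  -- iteration 4/5 --
  LT 144: heading 267 -> 51
  FD 9.5: (-13.09,-8.037) -> (-7.112,-0.654) [heading=51, draw]
  FD 10.5: (-7.112,-0.654) -> (-0.504,7.506) [heading=51, draw]
  -- iteration 5/5 --
  LT 144: heading 51 -> 195
  FD 9.5: (-0.504,7.506) -> (-9.68,5.047) [heading=195, draw]
  FD 10.5: (-9.68,5.047) -> (-19.822,2.33) [heading=195, draw]
]
FD 8.7: (-19.822,2.33) -> (-28.226,0.078) [heading=195, draw]
FD 3.3: (-28.226,0.078) -> (-31.413,-0.776) [heading=195, draw]
LT 60: heading 195 -> 255
LT 72: heading 255 -> 327
Final: pos=(-31.413,-0.776), heading=327, 14 segment(s) drawn
Segments drawn: 14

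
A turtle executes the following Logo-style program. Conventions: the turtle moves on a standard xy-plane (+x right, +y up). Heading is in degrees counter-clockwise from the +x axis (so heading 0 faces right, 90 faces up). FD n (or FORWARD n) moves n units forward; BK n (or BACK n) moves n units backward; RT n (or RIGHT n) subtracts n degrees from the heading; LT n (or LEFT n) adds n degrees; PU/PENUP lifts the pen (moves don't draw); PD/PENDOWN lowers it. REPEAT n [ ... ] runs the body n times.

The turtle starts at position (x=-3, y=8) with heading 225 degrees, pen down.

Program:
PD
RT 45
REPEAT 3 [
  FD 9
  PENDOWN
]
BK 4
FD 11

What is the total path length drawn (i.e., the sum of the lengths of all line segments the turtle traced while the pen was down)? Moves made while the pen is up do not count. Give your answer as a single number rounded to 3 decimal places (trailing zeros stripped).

Executing turtle program step by step:
Start: pos=(-3,8), heading=225, pen down
PD: pen down
RT 45: heading 225 -> 180
REPEAT 3 [
  -- iteration 1/3 --
  FD 9: (-3,8) -> (-12,8) [heading=180, draw]
  PD: pen down
  -- iteration 2/3 --
  FD 9: (-12,8) -> (-21,8) [heading=180, draw]
  PD: pen down
  -- iteration 3/3 --
  FD 9: (-21,8) -> (-30,8) [heading=180, draw]
  PD: pen down
]
BK 4: (-30,8) -> (-26,8) [heading=180, draw]
FD 11: (-26,8) -> (-37,8) [heading=180, draw]
Final: pos=(-37,8), heading=180, 5 segment(s) drawn

Segment lengths:
  seg 1: (-3,8) -> (-12,8), length = 9
  seg 2: (-12,8) -> (-21,8), length = 9
  seg 3: (-21,8) -> (-30,8), length = 9
  seg 4: (-30,8) -> (-26,8), length = 4
  seg 5: (-26,8) -> (-37,8), length = 11
Total = 42

Answer: 42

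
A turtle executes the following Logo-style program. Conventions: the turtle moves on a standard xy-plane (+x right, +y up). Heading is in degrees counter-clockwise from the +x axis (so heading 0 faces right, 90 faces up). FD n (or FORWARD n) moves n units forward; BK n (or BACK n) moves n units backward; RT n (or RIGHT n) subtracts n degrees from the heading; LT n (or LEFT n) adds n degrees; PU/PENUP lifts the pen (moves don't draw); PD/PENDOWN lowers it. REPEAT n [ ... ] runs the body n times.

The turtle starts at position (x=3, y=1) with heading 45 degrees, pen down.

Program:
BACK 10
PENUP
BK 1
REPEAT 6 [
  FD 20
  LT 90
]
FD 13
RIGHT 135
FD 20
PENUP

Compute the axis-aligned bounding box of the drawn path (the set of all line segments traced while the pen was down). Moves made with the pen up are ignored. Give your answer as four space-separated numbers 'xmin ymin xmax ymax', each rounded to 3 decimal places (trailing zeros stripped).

Executing turtle program step by step:
Start: pos=(3,1), heading=45, pen down
BK 10: (3,1) -> (-4.071,-6.071) [heading=45, draw]
PU: pen up
BK 1: (-4.071,-6.071) -> (-4.778,-6.778) [heading=45, move]
REPEAT 6 [
  -- iteration 1/6 --
  FD 20: (-4.778,-6.778) -> (9.364,7.364) [heading=45, move]
  LT 90: heading 45 -> 135
  -- iteration 2/6 --
  FD 20: (9.364,7.364) -> (-4.778,21.506) [heading=135, move]
  LT 90: heading 135 -> 225
  -- iteration 3/6 --
  FD 20: (-4.778,21.506) -> (-18.92,7.364) [heading=225, move]
  LT 90: heading 225 -> 315
  -- iteration 4/6 --
  FD 20: (-18.92,7.364) -> (-4.778,-6.778) [heading=315, move]
  LT 90: heading 315 -> 45
  -- iteration 5/6 --
  FD 20: (-4.778,-6.778) -> (9.364,7.364) [heading=45, move]
  LT 90: heading 45 -> 135
  -- iteration 6/6 --
  FD 20: (9.364,7.364) -> (-4.778,21.506) [heading=135, move]
  LT 90: heading 135 -> 225
]
FD 13: (-4.778,21.506) -> (-13.971,12.314) [heading=225, move]
RT 135: heading 225 -> 90
FD 20: (-13.971,12.314) -> (-13.971,32.314) [heading=90, move]
PU: pen up
Final: pos=(-13.971,32.314), heading=90, 1 segment(s) drawn

Segment endpoints: x in {-4.071, 3}, y in {-6.071, 1}
xmin=-4.071, ymin=-6.071, xmax=3, ymax=1

Answer: -4.071 -6.071 3 1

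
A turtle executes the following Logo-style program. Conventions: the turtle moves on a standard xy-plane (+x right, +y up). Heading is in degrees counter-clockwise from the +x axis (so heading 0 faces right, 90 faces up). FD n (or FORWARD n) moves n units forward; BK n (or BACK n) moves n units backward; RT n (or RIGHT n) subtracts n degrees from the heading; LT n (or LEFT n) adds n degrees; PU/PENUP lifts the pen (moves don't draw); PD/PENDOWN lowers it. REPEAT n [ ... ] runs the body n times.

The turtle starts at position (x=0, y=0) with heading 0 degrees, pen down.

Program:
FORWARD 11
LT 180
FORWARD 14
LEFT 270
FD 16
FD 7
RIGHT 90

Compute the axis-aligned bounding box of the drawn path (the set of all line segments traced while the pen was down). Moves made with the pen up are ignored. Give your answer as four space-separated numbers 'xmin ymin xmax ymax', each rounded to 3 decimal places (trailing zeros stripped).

Answer: -3 0 11 23

Derivation:
Executing turtle program step by step:
Start: pos=(0,0), heading=0, pen down
FD 11: (0,0) -> (11,0) [heading=0, draw]
LT 180: heading 0 -> 180
FD 14: (11,0) -> (-3,0) [heading=180, draw]
LT 270: heading 180 -> 90
FD 16: (-3,0) -> (-3,16) [heading=90, draw]
FD 7: (-3,16) -> (-3,23) [heading=90, draw]
RT 90: heading 90 -> 0
Final: pos=(-3,23), heading=0, 4 segment(s) drawn

Segment endpoints: x in {-3, -3, -3, 0, 11}, y in {0, 0, 16, 23}
xmin=-3, ymin=0, xmax=11, ymax=23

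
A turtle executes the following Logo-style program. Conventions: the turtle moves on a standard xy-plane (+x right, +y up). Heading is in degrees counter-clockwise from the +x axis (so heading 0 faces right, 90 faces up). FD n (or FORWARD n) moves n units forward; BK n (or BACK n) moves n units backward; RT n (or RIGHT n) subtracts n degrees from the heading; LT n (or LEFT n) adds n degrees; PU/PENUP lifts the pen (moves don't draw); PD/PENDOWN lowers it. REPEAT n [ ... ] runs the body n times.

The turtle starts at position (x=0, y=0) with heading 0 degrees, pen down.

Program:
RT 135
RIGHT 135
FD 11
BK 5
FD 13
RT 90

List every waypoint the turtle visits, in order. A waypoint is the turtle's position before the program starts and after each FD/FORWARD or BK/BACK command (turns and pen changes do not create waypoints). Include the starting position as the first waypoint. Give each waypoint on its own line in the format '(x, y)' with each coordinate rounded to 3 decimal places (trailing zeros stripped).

Answer: (0, 0)
(0, 11)
(0, 6)
(0, 19)

Derivation:
Executing turtle program step by step:
Start: pos=(0,0), heading=0, pen down
RT 135: heading 0 -> 225
RT 135: heading 225 -> 90
FD 11: (0,0) -> (0,11) [heading=90, draw]
BK 5: (0,11) -> (0,6) [heading=90, draw]
FD 13: (0,6) -> (0,19) [heading=90, draw]
RT 90: heading 90 -> 0
Final: pos=(0,19), heading=0, 3 segment(s) drawn
Waypoints (4 total):
(0, 0)
(0, 11)
(0, 6)
(0, 19)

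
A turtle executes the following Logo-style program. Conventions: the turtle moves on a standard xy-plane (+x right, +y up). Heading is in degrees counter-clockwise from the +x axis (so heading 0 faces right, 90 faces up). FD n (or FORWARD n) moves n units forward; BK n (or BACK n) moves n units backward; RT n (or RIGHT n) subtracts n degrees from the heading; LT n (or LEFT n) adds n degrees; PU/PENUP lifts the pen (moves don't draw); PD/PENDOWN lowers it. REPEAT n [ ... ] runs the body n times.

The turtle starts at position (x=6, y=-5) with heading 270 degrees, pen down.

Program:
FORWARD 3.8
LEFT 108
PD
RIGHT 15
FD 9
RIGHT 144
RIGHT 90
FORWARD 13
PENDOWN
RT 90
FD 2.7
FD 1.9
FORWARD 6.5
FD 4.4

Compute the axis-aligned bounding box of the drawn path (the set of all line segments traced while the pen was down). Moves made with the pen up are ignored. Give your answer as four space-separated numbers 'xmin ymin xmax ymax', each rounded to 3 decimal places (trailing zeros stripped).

Answer: 6 -8.8 18.852 11.528

Derivation:
Executing turtle program step by step:
Start: pos=(6,-5), heading=270, pen down
FD 3.8: (6,-5) -> (6,-8.8) [heading=270, draw]
LT 108: heading 270 -> 18
PD: pen down
RT 15: heading 18 -> 3
FD 9: (6,-8.8) -> (14.988,-8.329) [heading=3, draw]
RT 144: heading 3 -> 219
RT 90: heading 219 -> 129
FD 13: (14.988,-8.329) -> (6.807,1.774) [heading=129, draw]
PD: pen down
RT 90: heading 129 -> 39
FD 2.7: (6.807,1.774) -> (8.905,3.473) [heading=39, draw]
FD 1.9: (8.905,3.473) -> (10.381,4.669) [heading=39, draw]
FD 6.5: (10.381,4.669) -> (15.433,8.759) [heading=39, draw]
FD 4.4: (15.433,8.759) -> (18.852,11.528) [heading=39, draw]
Final: pos=(18.852,11.528), heading=39, 7 segment(s) drawn

Segment endpoints: x in {6, 6, 6.807, 8.905, 10.381, 14.988, 15.433, 18.852}, y in {-8.8, -8.329, -5, 1.774, 3.473, 4.669, 8.759, 11.528}
xmin=6, ymin=-8.8, xmax=18.852, ymax=11.528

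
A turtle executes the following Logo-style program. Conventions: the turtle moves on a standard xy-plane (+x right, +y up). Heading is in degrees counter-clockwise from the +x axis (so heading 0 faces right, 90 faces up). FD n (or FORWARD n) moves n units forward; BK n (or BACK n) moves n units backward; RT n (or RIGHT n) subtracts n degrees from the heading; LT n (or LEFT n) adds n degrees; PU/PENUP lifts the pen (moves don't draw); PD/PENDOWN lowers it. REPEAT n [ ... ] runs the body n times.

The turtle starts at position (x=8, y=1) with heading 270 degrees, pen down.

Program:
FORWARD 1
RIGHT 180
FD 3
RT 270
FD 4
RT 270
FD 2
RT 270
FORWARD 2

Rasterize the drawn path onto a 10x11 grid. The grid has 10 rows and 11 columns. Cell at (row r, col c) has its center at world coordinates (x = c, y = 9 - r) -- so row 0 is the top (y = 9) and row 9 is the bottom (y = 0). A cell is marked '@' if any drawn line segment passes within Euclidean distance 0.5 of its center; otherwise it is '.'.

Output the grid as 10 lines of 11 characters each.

Answer: ...........
...........
...........
...........
...........
...........
....@@@@@..
....@...@..
....@@@.@..
........@..

Derivation:
Segment 0: (8,1) -> (8,0)
Segment 1: (8,0) -> (8,3)
Segment 2: (8,3) -> (4,3)
Segment 3: (4,3) -> (4,1)
Segment 4: (4,1) -> (6,1)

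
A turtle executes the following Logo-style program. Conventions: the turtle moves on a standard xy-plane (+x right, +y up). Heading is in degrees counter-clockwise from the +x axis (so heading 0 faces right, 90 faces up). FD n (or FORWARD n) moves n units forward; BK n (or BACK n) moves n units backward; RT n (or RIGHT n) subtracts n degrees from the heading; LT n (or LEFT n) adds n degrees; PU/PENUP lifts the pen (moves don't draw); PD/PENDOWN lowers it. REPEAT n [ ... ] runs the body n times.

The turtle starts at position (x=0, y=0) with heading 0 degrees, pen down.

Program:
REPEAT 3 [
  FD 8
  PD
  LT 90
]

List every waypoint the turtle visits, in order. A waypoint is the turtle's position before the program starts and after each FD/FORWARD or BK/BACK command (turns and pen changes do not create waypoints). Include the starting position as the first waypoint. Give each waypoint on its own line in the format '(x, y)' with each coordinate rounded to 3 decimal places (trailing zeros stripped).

Answer: (0, 0)
(8, 0)
(8, 8)
(0, 8)

Derivation:
Executing turtle program step by step:
Start: pos=(0,0), heading=0, pen down
REPEAT 3 [
  -- iteration 1/3 --
  FD 8: (0,0) -> (8,0) [heading=0, draw]
  PD: pen down
  LT 90: heading 0 -> 90
  -- iteration 2/3 --
  FD 8: (8,0) -> (8,8) [heading=90, draw]
  PD: pen down
  LT 90: heading 90 -> 180
  -- iteration 3/3 --
  FD 8: (8,8) -> (0,8) [heading=180, draw]
  PD: pen down
  LT 90: heading 180 -> 270
]
Final: pos=(0,8), heading=270, 3 segment(s) drawn
Waypoints (4 total):
(0, 0)
(8, 0)
(8, 8)
(0, 8)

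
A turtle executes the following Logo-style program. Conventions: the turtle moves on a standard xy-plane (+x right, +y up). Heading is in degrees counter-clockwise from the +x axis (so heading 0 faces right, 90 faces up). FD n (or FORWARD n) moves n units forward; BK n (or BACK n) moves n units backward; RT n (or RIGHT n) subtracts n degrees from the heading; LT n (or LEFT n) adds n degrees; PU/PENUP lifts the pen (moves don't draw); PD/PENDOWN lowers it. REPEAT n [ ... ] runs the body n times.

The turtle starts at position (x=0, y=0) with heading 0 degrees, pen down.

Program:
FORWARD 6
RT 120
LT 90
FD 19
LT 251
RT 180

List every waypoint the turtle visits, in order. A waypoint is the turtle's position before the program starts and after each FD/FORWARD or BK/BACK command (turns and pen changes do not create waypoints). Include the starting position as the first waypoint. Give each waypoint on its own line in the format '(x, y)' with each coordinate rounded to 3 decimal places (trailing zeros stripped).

Executing turtle program step by step:
Start: pos=(0,0), heading=0, pen down
FD 6: (0,0) -> (6,0) [heading=0, draw]
RT 120: heading 0 -> 240
LT 90: heading 240 -> 330
FD 19: (6,0) -> (22.454,-9.5) [heading=330, draw]
LT 251: heading 330 -> 221
RT 180: heading 221 -> 41
Final: pos=(22.454,-9.5), heading=41, 2 segment(s) drawn
Waypoints (3 total):
(0, 0)
(6, 0)
(22.454, -9.5)

Answer: (0, 0)
(6, 0)
(22.454, -9.5)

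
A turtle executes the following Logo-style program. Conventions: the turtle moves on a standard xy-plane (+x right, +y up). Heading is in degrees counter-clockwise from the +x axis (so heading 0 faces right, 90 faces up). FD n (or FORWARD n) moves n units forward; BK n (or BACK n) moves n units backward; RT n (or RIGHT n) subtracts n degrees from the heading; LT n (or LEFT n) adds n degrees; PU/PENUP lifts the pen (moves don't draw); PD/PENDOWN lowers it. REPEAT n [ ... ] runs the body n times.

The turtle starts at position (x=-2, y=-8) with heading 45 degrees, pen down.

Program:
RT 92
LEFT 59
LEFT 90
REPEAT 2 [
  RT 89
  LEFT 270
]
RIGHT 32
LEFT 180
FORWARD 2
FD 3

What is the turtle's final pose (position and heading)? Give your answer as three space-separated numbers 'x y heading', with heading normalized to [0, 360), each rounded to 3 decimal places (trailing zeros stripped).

Answer: -3.545 -12.755 252

Derivation:
Executing turtle program step by step:
Start: pos=(-2,-8), heading=45, pen down
RT 92: heading 45 -> 313
LT 59: heading 313 -> 12
LT 90: heading 12 -> 102
REPEAT 2 [
  -- iteration 1/2 --
  RT 89: heading 102 -> 13
  LT 270: heading 13 -> 283
  -- iteration 2/2 --
  RT 89: heading 283 -> 194
  LT 270: heading 194 -> 104
]
RT 32: heading 104 -> 72
LT 180: heading 72 -> 252
FD 2: (-2,-8) -> (-2.618,-9.902) [heading=252, draw]
FD 3: (-2.618,-9.902) -> (-3.545,-12.755) [heading=252, draw]
Final: pos=(-3.545,-12.755), heading=252, 2 segment(s) drawn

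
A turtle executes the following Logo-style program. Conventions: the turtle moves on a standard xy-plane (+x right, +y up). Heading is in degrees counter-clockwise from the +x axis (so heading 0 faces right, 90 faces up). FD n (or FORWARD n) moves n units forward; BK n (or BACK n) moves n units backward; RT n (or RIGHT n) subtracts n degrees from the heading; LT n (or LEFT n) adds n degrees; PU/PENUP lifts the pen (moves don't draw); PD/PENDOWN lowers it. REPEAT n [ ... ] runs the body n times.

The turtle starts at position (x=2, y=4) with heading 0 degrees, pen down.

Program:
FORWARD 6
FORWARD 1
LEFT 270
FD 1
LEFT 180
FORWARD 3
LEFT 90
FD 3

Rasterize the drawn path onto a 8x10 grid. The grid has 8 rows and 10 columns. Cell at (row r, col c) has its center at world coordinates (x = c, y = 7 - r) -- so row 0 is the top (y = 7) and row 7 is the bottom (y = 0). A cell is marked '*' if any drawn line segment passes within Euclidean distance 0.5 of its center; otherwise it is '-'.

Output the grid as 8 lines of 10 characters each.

Answer: ----------
------****
---------*
--********
---------*
----------
----------
----------

Derivation:
Segment 0: (2,4) -> (8,4)
Segment 1: (8,4) -> (9,4)
Segment 2: (9,4) -> (9,3)
Segment 3: (9,3) -> (9,6)
Segment 4: (9,6) -> (6,6)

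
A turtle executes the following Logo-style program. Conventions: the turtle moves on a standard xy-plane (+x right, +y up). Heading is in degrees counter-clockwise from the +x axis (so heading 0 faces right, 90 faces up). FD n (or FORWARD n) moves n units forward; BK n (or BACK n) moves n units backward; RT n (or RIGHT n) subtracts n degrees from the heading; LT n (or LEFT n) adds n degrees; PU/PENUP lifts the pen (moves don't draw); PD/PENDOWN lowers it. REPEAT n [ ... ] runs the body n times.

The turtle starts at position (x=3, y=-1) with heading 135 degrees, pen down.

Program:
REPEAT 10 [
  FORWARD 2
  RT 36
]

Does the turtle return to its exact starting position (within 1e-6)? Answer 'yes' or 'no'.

Executing turtle program step by step:
Start: pos=(3,-1), heading=135, pen down
REPEAT 10 [
  -- iteration 1/10 --
  FD 2: (3,-1) -> (1.586,0.414) [heading=135, draw]
  RT 36: heading 135 -> 99
  -- iteration 2/10 --
  FD 2: (1.586,0.414) -> (1.273,2.39) [heading=99, draw]
  RT 36: heading 99 -> 63
  -- iteration 3/10 --
  FD 2: (1.273,2.39) -> (2.181,4.172) [heading=63, draw]
  RT 36: heading 63 -> 27
  -- iteration 4/10 --
  FD 2: (2.181,4.172) -> (3.963,5.08) [heading=27, draw]
  RT 36: heading 27 -> 351
  -- iteration 5/10 --
  FD 2: (3.963,5.08) -> (5.938,4.767) [heading=351, draw]
  RT 36: heading 351 -> 315
  -- iteration 6/10 --
  FD 2: (5.938,4.767) -> (7.353,3.353) [heading=315, draw]
  RT 36: heading 315 -> 279
  -- iteration 7/10 --
  FD 2: (7.353,3.353) -> (7.665,1.377) [heading=279, draw]
  RT 36: heading 279 -> 243
  -- iteration 8/10 --
  FD 2: (7.665,1.377) -> (6.757,-0.405) [heading=243, draw]
  RT 36: heading 243 -> 207
  -- iteration 9/10 --
  FD 2: (6.757,-0.405) -> (4.975,-1.313) [heading=207, draw]
  RT 36: heading 207 -> 171
  -- iteration 10/10 --
  FD 2: (4.975,-1.313) -> (3,-1) [heading=171, draw]
  RT 36: heading 171 -> 135
]
Final: pos=(3,-1), heading=135, 10 segment(s) drawn

Start position: (3, -1)
Final position: (3, -1)
Distance = 0; < 1e-6 -> CLOSED

Answer: yes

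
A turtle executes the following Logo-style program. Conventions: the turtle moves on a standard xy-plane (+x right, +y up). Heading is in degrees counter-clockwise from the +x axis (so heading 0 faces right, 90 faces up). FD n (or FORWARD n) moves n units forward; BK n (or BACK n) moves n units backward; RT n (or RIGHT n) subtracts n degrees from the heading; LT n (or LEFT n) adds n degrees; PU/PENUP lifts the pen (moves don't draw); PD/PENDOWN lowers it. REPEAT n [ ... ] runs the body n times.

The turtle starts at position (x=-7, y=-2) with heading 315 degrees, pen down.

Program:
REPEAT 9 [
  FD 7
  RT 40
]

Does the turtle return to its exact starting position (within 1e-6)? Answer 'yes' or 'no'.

Answer: yes

Derivation:
Executing turtle program step by step:
Start: pos=(-7,-2), heading=315, pen down
REPEAT 9 [
  -- iteration 1/9 --
  FD 7: (-7,-2) -> (-2.05,-6.95) [heading=315, draw]
  RT 40: heading 315 -> 275
  -- iteration 2/9 --
  FD 7: (-2.05,-6.95) -> (-1.44,-13.923) [heading=275, draw]
  RT 40: heading 275 -> 235
  -- iteration 3/9 --
  FD 7: (-1.44,-13.923) -> (-5.455,-19.657) [heading=235, draw]
  RT 40: heading 235 -> 195
  -- iteration 4/9 --
  FD 7: (-5.455,-19.657) -> (-12.217,-21.469) [heading=195, draw]
  RT 40: heading 195 -> 155
  -- iteration 5/9 --
  FD 7: (-12.217,-21.469) -> (-18.561,-18.511) [heading=155, draw]
  RT 40: heading 155 -> 115
  -- iteration 6/9 --
  FD 7: (-18.561,-18.511) -> (-21.519,-12.166) [heading=115, draw]
  RT 40: heading 115 -> 75
  -- iteration 7/9 --
  FD 7: (-21.519,-12.166) -> (-19.707,-5.405) [heading=75, draw]
  RT 40: heading 75 -> 35
  -- iteration 8/9 --
  FD 7: (-19.707,-5.405) -> (-13.973,-1.39) [heading=35, draw]
  RT 40: heading 35 -> 355
  -- iteration 9/9 --
  FD 7: (-13.973,-1.39) -> (-7,-2) [heading=355, draw]
  RT 40: heading 355 -> 315
]
Final: pos=(-7,-2), heading=315, 9 segment(s) drawn

Start position: (-7, -2)
Final position: (-7, -2)
Distance = 0; < 1e-6 -> CLOSED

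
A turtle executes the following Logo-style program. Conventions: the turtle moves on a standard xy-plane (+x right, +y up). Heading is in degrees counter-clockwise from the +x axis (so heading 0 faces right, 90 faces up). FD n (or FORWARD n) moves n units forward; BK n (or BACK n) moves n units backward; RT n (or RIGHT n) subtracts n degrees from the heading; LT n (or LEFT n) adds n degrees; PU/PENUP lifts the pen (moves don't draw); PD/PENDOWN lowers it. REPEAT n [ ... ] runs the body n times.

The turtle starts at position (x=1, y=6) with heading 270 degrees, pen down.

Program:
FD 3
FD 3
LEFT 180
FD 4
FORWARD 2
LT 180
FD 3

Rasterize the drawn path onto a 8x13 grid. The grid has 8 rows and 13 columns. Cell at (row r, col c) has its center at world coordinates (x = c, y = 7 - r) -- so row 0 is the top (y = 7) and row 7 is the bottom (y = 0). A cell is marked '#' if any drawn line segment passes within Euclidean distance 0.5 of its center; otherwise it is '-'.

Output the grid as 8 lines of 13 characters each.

Segment 0: (1,6) -> (1,3)
Segment 1: (1,3) -> (1,0)
Segment 2: (1,0) -> (1,4)
Segment 3: (1,4) -> (1,6)
Segment 4: (1,6) -> (1,3)

Answer: -------------
-#-----------
-#-----------
-#-----------
-#-----------
-#-----------
-#-----------
-#-----------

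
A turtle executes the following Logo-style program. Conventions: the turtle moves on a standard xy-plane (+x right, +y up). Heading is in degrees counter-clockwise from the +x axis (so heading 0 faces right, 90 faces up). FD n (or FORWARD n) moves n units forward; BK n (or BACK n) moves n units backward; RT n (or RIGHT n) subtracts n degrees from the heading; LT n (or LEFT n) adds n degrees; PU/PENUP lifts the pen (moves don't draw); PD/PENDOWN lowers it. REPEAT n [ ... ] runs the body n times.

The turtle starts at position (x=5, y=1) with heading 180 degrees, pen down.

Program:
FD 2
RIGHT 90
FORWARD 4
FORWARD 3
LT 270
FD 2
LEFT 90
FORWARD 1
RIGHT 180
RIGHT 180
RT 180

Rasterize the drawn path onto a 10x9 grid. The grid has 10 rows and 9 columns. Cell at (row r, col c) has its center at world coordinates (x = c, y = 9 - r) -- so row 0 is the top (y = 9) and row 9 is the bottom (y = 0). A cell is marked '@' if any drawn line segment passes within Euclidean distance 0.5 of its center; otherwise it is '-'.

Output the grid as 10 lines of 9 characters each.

Segment 0: (5,1) -> (3,1)
Segment 1: (3,1) -> (3,5)
Segment 2: (3,5) -> (3,8)
Segment 3: (3,8) -> (5,8)
Segment 4: (5,8) -> (5,9)

Answer: -----@---
---@@@---
---@-----
---@-----
---@-----
---@-----
---@-----
---@-----
---@@@---
---------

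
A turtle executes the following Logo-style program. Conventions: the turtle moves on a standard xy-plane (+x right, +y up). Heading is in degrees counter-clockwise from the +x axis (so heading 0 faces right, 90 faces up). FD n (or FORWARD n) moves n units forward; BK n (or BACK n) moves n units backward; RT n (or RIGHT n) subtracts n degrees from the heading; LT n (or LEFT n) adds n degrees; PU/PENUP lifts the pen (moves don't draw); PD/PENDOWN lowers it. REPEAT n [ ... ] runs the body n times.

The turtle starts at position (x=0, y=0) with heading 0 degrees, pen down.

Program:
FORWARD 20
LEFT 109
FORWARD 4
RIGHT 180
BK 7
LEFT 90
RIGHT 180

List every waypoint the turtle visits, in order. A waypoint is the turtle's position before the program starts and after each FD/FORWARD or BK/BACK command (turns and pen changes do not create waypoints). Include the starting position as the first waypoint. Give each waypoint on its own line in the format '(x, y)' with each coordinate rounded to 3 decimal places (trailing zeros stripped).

Answer: (0, 0)
(20, 0)
(18.698, 3.782)
(16.419, 10.401)

Derivation:
Executing turtle program step by step:
Start: pos=(0,0), heading=0, pen down
FD 20: (0,0) -> (20,0) [heading=0, draw]
LT 109: heading 0 -> 109
FD 4: (20,0) -> (18.698,3.782) [heading=109, draw]
RT 180: heading 109 -> 289
BK 7: (18.698,3.782) -> (16.419,10.401) [heading=289, draw]
LT 90: heading 289 -> 19
RT 180: heading 19 -> 199
Final: pos=(16.419,10.401), heading=199, 3 segment(s) drawn
Waypoints (4 total):
(0, 0)
(20, 0)
(18.698, 3.782)
(16.419, 10.401)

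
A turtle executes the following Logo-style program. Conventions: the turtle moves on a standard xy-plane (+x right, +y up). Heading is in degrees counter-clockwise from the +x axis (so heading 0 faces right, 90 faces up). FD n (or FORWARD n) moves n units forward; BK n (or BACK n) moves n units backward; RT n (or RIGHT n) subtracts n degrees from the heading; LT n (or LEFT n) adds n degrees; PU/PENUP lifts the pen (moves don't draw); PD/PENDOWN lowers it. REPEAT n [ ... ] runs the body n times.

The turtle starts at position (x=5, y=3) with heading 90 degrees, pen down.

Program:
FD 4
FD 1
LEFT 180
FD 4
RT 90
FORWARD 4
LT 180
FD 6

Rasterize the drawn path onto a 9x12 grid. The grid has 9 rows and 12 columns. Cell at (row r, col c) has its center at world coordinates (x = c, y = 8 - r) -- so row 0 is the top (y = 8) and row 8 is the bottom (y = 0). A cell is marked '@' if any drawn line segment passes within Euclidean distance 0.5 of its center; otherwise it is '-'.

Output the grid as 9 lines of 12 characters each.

Segment 0: (5,3) -> (5,7)
Segment 1: (5,7) -> (5,8)
Segment 2: (5,8) -> (5,4)
Segment 3: (5,4) -> (1,4)
Segment 4: (1,4) -> (7,4)

Answer: -----@------
-----@------
-----@------
-----@------
-@@@@@@@----
-----@------
------------
------------
------------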